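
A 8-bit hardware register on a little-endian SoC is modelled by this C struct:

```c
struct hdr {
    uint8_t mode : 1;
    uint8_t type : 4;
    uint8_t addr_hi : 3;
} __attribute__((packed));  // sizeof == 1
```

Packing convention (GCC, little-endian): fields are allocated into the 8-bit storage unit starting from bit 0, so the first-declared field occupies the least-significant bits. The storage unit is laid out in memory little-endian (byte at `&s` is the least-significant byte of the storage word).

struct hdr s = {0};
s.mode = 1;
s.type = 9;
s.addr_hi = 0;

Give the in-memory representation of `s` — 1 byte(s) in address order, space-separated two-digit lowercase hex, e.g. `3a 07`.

mode (1b) val=1 bits=0x1 at bit 0: 0x01
type (4b) val=9 bits=0x9 at bit 1: 0x13
addr_hi (3b) val=0 bits=0x0 at bit 5: 0x13
word = 0x13 → little-endian bytes:
  [0]=0x13

13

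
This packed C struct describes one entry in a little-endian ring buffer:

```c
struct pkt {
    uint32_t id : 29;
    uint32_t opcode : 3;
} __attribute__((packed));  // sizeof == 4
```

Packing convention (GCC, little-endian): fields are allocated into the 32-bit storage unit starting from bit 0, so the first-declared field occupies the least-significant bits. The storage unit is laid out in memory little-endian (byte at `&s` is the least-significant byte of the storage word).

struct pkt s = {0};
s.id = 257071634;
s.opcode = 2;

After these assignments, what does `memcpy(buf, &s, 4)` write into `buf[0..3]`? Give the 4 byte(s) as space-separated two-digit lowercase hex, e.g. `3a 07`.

12 9a 52 4f

[0+:29] id=257071634 & 0x1fffffff = 0xf529a12; word=0x0f529a12
[29+:3] opcode=2 & 0x7 = 0x2; word=0x4f529a12
word = 0x4f529a12 → little-endian bytes:
  [0]=0x12  [1]=0x9a  [2]=0x52  [3]=0x4f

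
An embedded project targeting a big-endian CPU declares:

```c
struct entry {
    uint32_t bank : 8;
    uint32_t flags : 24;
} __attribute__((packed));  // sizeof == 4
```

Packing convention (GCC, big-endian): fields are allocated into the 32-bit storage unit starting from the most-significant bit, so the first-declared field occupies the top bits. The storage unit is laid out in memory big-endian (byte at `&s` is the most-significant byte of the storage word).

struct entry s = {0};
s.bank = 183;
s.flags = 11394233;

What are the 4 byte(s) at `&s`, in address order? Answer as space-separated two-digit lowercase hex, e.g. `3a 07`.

bank:8 = 183 → 0xb7 << 24 → word 0xb7000000
flags:24 = 11394233 → 0xaddcb9 << 0 → word 0xb7addcb9
word = 0xb7addcb9 → big-endian bytes:
  [0]=0xb7  [1]=0xad  [2]=0xdc  [3]=0xb9

b7 ad dc b9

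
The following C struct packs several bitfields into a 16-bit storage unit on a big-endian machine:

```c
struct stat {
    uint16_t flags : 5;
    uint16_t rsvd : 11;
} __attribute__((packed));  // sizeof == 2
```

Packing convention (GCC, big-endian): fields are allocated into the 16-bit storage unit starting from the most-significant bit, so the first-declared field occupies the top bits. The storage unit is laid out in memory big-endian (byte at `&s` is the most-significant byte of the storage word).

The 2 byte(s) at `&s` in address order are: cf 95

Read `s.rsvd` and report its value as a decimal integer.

[0]=0xcf [1]=0x95 (big-endian) → word 0xcf95
flags:5 @ bit 11 → (0xcf95>>11)&0x1f = 0x19
rsvd:11 @ bit 0 → (0xcf95>>0)&0x7ff = 0x795  ←

1941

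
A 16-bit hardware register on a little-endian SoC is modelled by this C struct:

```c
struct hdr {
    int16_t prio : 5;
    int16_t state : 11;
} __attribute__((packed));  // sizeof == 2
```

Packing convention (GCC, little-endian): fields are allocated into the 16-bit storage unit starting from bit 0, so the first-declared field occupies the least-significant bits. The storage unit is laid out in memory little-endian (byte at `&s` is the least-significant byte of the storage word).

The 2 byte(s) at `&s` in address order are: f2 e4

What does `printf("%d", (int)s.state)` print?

[0]=0xf2 [1]=0xe4 (little-endian) → word 0xe4f2
prio [0+:5] = (word>>0) & 0x1f = 18
state [5+:11] = (word>>5) & 0x7ff = 1831  ←
state signed 11b, MSB=1: 1831 - 2048 = -217

-217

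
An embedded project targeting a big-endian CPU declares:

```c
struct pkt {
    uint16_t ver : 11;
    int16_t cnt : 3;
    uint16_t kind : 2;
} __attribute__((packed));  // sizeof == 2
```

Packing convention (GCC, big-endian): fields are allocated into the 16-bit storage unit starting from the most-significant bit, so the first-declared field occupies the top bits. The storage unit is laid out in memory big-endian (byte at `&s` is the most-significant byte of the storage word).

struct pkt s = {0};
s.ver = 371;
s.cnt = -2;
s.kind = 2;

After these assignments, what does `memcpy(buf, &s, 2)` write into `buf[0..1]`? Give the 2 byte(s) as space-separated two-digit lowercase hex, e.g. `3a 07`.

ver (11b) val=371 bits=0x173 at bit 5: 0x2e60
cnt (3b) val=-2 bits=0x6 at bit 2: 0x2e78
kind (2b) val=2 bits=0x2 at bit 0: 0x2e7a
word = 0x2e7a → big-endian bytes:
  [0]=0x2e  [1]=0x7a

2e 7a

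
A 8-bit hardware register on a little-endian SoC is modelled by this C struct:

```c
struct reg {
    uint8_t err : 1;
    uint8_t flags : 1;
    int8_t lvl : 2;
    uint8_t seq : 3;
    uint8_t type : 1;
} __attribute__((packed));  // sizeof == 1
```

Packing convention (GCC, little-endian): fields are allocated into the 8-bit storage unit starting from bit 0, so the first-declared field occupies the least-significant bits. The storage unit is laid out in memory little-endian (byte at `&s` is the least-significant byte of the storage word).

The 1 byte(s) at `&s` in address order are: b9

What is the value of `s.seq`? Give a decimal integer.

3

[0]=0xb9 (little-endian) → word 0xb9
err:1 @ bit 0 → (0xb9>>0)&0x1 = 0x1
flags:1 @ bit 1 → (0xb9>>1)&0x1 = 0x0
lvl:2 @ bit 2 → (0xb9>>2)&0x3 = 0x2
seq:3 @ bit 4 → (0xb9>>4)&0x7 = 0x3  ←
type:1 @ bit 7 → (0xb9>>7)&0x1 = 0x1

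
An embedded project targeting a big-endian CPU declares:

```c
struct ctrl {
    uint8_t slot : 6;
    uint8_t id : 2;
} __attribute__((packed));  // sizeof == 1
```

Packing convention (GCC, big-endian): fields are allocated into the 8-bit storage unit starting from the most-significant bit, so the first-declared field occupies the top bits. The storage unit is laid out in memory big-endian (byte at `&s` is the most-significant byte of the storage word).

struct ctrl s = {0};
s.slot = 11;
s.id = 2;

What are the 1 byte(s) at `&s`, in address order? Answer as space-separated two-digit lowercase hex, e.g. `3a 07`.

2e

slot (6b) val=11 bits=0xb at bit 2: 0x2c
id (2b) val=2 bits=0x2 at bit 0: 0x2e
word = 0x2e → big-endian bytes:
  [0]=0x2e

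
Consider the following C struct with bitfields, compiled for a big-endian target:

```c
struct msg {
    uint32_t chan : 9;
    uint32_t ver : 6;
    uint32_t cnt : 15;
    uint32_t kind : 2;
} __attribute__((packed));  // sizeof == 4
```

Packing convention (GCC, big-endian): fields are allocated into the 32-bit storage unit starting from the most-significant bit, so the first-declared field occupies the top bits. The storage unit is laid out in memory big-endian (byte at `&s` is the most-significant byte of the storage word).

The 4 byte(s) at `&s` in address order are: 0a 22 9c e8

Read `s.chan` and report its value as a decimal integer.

[0]=0x0a [1]=0x22 [2]=0x9c [3]=0xe8 (big-endian) → word 0x0a229ce8
chan:9 @ bit 23 → (0x0a229ce8>>23)&0x1ff = 0x14  ←
ver:6 @ bit 17 → (0x0a229ce8>>17)&0x3f = 0x11
cnt:15 @ bit 2 → (0x0a229ce8>>2)&0x7fff = 0x273a
kind:2 @ bit 0 → (0x0a229ce8>>0)&0x3 = 0x0

20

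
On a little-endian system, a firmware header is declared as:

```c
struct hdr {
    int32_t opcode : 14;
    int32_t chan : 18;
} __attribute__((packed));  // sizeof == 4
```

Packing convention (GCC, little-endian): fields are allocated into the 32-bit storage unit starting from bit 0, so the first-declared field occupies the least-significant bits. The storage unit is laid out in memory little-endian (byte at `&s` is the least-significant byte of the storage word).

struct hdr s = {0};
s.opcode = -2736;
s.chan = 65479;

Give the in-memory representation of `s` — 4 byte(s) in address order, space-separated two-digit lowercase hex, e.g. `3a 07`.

[0+:14] opcode=-2736 & 0x3fff = 0x3550; word=0x00003550
[14+:18] chan=65479 & 0x3ffff = 0xffc7; word=0x3ff1f550
word = 0x3ff1f550 → little-endian bytes:
  [0]=0x50  [1]=0xf5  [2]=0xf1  [3]=0x3f

50 f5 f1 3f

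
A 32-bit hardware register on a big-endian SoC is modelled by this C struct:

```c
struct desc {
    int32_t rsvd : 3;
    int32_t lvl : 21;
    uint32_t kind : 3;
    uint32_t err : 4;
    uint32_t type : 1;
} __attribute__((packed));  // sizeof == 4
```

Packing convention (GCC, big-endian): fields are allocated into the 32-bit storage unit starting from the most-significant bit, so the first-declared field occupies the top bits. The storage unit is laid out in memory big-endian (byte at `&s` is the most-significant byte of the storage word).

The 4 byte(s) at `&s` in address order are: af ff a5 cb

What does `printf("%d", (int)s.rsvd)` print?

-3

[0]=0xaf [1]=0xff [2]=0xa5 [3]=0xcb (big-endian) → word 0xafffa5cb
rsvd:3 @ bit 29 → (0xafffa5cb>>29)&0x7 = 0x5  ←
lvl:21 @ bit 8 → (0xafffa5cb>>8)&0x1fffff = 0xfffa5
kind:3 @ bit 5 → (0xafffa5cb>>5)&0x7 = 0x6
err:4 @ bit 1 → (0xafffa5cb>>1)&0xf = 0x5
type:1 @ bit 0 → (0xafffa5cb>>0)&0x1 = 0x1
rsvd signed 3b, MSB=1: 5 - 8 = -3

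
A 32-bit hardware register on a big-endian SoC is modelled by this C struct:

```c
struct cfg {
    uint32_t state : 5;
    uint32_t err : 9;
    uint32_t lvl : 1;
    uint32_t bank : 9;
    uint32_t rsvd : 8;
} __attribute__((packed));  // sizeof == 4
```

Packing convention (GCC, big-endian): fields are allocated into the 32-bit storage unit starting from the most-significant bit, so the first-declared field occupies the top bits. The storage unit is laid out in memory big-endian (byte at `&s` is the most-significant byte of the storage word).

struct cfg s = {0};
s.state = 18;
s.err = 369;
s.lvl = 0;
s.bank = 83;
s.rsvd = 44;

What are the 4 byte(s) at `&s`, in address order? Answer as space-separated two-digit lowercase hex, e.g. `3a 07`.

state:5 = 18 → 0x12 << 27 → word 0x90000000
err:9 = 369 → 0x171 << 18 → word 0x95c40000
lvl:1 = 0 → 0x0 << 17 → word 0x95c40000
bank:9 = 83 → 0x53 << 8 → word 0x95c45300
rsvd:8 = 44 → 0x2c << 0 → word 0x95c4532c
word = 0x95c4532c → big-endian bytes:
  [0]=0x95  [1]=0xc4  [2]=0x53  [3]=0x2c

95 c4 53 2c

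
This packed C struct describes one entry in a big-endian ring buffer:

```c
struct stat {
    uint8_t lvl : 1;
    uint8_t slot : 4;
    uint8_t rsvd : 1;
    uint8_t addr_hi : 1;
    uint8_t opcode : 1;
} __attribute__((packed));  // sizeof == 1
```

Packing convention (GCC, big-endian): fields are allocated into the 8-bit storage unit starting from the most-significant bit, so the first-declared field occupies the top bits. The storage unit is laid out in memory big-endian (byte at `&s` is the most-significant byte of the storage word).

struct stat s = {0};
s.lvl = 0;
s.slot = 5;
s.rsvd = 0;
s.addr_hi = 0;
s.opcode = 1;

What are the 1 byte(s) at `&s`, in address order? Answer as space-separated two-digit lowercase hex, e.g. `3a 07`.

lvl (1b) val=0 bits=0x0 at bit 7: 0x00
slot (4b) val=5 bits=0x5 at bit 3: 0x28
rsvd (1b) val=0 bits=0x0 at bit 2: 0x28
addr_hi (1b) val=0 bits=0x0 at bit 1: 0x28
opcode (1b) val=1 bits=0x1 at bit 0: 0x29
word = 0x29 → big-endian bytes:
  [0]=0x29

29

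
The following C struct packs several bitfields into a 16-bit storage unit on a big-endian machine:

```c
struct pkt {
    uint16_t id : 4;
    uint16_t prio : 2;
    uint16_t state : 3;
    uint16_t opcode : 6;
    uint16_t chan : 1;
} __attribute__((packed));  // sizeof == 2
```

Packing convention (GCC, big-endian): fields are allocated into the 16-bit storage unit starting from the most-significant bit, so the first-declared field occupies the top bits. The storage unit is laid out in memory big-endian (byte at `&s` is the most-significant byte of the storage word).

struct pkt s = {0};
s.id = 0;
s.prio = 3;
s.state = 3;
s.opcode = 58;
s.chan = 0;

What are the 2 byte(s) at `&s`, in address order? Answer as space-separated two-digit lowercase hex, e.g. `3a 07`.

id (4b) val=0 bits=0x0 at bit 12: 0x0000
prio (2b) val=3 bits=0x3 at bit 10: 0x0c00
state (3b) val=3 bits=0x3 at bit 7: 0x0d80
opcode (6b) val=58 bits=0x3a at bit 1: 0x0df4
chan (1b) val=0 bits=0x0 at bit 0: 0x0df4
word = 0x0df4 → big-endian bytes:
  [0]=0x0d  [1]=0xf4

0d f4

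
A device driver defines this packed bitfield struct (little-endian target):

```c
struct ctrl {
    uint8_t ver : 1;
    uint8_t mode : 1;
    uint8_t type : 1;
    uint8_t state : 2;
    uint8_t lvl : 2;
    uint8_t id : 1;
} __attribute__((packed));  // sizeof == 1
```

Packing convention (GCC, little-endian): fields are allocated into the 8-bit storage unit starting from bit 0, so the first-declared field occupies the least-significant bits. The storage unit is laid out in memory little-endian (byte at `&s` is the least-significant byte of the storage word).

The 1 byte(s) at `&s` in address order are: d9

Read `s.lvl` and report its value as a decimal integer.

2

[0]=0xd9 (little-endian) → word 0xd9
ver [0+:1] = (word>>0) & 0x1 = 1
mode [1+:1] = (word>>1) & 0x1 = 0
type [2+:1] = (word>>2) & 0x1 = 0
state [3+:2] = (word>>3) & 0x3 = 3
lvl [5+:2] = (word>>5) & 0x3 = 2  ←
id [7+:1] = (word>>7) & 0x1 = 1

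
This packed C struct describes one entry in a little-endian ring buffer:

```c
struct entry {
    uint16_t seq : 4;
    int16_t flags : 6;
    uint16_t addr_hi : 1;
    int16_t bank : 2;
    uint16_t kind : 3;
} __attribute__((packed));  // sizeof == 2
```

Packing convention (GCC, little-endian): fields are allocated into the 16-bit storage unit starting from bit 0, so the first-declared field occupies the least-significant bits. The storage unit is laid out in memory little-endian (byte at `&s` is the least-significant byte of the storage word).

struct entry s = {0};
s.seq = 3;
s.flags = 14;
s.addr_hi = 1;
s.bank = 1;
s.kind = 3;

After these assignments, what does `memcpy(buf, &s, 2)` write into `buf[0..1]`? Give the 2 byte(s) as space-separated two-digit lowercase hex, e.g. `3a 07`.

seq (4b) val=3 bits=0x3 at bit 0: 0x0003
flags (6b) val=14 bits=0xe at bit 4: 0x00e3
addr_hi (1b) val=1 bits=0x1 at bit 10: 0x04e3
bank (2b) val=1 bits=0x1 at bit 11: 0x0ce3
kind (3b) val=3 bits=0x3 at bit 13: 0x6ce3
word = 0x6ce3 → little-endian bytes:
  [0]=0xe3  [1]=0x6c

e3 6c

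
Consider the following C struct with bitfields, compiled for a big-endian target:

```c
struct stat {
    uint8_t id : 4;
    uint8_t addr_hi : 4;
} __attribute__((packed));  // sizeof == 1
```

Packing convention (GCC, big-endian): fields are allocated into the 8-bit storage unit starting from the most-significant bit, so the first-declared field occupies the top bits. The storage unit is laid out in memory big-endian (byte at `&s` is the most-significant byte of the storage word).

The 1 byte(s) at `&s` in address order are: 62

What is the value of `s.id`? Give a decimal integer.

6

[0]=0x62 (big-endian) → word 0x62
id:4 @ bit 4 → (0x62>>4)&0xf = 0x6  ←
addr_hi:4 @ bit 0 → (0x62>>0)&0xf = 0x2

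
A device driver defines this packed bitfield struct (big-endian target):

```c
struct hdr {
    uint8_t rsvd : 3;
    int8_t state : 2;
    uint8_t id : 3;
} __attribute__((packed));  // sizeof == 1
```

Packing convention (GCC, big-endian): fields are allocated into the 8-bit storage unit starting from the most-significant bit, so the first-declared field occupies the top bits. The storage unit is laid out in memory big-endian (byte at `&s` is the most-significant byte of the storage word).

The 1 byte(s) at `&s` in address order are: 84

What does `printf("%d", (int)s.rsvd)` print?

[0]=0x84 (big-endian) → word 0x84
rsvd:3 @ bit 5 → (0x84>>5)&0x7 = 0x4  ←
state:2 @ bit 3 → (0x84>>3)&0x3 = 0x0
id:3 @ bit 0 → (0x84>>0)&0x7 = 0x4

4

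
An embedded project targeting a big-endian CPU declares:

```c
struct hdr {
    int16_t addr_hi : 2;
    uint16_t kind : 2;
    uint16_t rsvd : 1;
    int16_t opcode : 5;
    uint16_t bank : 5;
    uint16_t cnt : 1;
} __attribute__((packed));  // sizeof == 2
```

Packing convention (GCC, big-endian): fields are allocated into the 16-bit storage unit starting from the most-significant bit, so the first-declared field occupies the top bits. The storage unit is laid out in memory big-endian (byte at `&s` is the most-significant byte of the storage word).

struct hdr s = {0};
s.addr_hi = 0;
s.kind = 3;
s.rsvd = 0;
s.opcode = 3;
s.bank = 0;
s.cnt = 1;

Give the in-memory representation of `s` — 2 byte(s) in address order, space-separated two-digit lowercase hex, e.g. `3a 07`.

30 c1

[14+:2] addr_hi=0 & 0x3 = 0x0; word=0x0000
[12+:2] kind=3 & 0x3 = 0x3; word=0x3000
[11+:1] rsvd=0 & 0x1 = 0x0; word=0x3000
[6+:5] opcode=3 & 0x1f = 0x3; word=0x30c0
[1+:5] bank=0 & 0x1f = 0x0; word=0x30c0
[0+:1] cnt=1 & 0x1 = 0x1; word=0x30c1
word = 0x30c1 → big-endian bytes:
  [0]=0x30  [1]=0xc1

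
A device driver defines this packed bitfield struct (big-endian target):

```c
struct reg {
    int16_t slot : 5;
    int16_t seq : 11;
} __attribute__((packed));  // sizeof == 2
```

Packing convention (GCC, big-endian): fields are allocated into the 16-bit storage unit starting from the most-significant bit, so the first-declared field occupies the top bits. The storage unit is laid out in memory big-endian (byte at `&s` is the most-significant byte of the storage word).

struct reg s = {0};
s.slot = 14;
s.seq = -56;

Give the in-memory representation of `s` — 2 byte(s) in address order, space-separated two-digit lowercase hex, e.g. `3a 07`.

slot:5 = 14 → 0xe << 11 → word 0x7000
seq:11 = -56 → 0x7c8 << 0 → word 0x77c8
word = 0x77c8 → big-endian bytes:
  [0]=0x77  [1]=0xc8

77 c8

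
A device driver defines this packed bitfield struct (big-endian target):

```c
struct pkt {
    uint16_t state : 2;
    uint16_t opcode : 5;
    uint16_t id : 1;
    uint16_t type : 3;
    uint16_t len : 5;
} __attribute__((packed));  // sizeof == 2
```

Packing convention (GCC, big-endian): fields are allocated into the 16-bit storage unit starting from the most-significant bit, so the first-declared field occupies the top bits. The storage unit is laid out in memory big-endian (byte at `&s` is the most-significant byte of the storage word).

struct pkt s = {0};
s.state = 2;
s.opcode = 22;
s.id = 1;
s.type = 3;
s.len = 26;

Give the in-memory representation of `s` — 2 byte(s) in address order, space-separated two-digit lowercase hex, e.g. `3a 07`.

state:2 = 2 → 0x2 << 14 → word 0x8000
opcode:5 = 22 → 0x16 << 9 → word 0xac00
id:1 = 1 → 0x1 << 8 → word 0xad00
type:3 = 3 → 0x3 << 5 → word 0xad60
len:5 = 26 → 0x1a << 0 → word 0xad7a
word = 0xad7a → big-endian bytes:
  [0]=0xad  [1]=0x7a

ad 7a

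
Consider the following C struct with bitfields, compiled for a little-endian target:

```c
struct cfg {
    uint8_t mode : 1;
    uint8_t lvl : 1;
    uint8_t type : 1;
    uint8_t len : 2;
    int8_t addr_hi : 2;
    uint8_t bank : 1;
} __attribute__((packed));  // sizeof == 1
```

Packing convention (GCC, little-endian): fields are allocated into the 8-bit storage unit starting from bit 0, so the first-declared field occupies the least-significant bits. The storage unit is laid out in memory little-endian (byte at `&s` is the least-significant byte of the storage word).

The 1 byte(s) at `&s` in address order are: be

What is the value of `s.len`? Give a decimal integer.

3

[0]=0xbe (little-endian) → word 0xbe
mode:1 @ bit 0 → (0xbe>>0)&0x1 = 0x0
lvl:1 @ bit 1 → (0xbe>>1)&0x1 = 0x1
type:1 @ bit 2 → (0xbe>>2)&0x1 = 0x1
len:2 @ bit 3 → (0xbe>>3)&0x3 = 0x3  ←
addr_hi:2 @ bit 5 → (0xbe>>5)&0x3 = 0x1
bank:1 @ bit 7 → (0xbe>>7)&0x1 = 0x1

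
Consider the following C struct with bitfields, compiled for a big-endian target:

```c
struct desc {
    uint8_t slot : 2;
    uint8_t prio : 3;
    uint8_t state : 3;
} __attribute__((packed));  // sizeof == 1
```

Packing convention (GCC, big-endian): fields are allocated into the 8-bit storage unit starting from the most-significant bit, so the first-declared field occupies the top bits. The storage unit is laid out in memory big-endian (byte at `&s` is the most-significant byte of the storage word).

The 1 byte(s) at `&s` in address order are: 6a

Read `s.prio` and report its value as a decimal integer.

5

[0]=0x6a (big-endian) → word 0x6a
slot:2 @ bit 6 → (0x6a>>6)&0x3 = 0x1
prio:3 @ bit 3 → (0x6a>>3)&0x7 = 0x5  ←
state:3 @ bit 0 → (0x6a>>0)&0x7 = 0x2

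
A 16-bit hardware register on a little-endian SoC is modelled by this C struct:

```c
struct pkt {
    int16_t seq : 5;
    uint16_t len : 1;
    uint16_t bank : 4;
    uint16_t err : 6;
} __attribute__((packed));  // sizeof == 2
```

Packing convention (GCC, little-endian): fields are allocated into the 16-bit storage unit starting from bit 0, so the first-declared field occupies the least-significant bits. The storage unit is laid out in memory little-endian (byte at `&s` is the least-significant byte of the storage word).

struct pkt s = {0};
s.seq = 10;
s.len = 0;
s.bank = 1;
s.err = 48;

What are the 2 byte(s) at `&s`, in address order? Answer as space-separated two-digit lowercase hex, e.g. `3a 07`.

4a c0

seq (5b) val=10 bits=0xa at bit 0: 0x000a
len (1b) val=0 bits=0x0 at bit 5: 0x000a
bank (4b) val=1 bits=0x1 at bit 6: 0x004a
err (6b) val=48 bits=0x30 at bit 10: 0xc04a
word = 0xc04a → little-endian bytes:
  [0]=0x4a  [1]=0xc0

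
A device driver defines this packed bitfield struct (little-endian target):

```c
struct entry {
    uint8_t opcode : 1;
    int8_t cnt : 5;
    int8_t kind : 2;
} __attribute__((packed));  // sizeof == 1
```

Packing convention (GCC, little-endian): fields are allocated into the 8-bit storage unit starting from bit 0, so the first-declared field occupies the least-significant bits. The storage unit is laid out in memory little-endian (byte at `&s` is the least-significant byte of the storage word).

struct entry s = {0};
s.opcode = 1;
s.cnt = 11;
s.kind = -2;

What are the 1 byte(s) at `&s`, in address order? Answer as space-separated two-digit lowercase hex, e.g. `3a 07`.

97

opcode (1b) val=1 bits=0x1 at bit 0: 0x01
cnt (5b) val=11 bits=0xb at bit 1: 0x17
kind (2b) val=-2 bits=0x2 at bit 6: 0x97
word = 0x97 → little-endian bytes:
  [0]=0x97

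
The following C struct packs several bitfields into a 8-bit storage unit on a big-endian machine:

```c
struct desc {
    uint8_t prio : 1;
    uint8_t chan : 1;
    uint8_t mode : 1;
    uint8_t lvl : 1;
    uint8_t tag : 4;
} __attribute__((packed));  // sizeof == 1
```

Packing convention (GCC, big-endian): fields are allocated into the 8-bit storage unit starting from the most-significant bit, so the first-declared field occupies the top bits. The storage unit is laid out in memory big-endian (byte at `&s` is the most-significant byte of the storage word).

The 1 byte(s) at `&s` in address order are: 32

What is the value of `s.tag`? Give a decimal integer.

[0]=0x32 (big-endian) → word 0x32
prio:1 @ bit 7 → (0x32>>7)&0x1 = 0x0
chan:1 @ bit 6 → (0x32>>6)&0x1 = 0x0
mode:1 @ bit 5 → (0x32>>5)&0x1 = 0x1
lvl:1 @ bit 4 → (0x32>>4)&0x1 = 0x1
tag:4 @ bit 0 → (0x32>>0)&0xf = 0x2  ←

2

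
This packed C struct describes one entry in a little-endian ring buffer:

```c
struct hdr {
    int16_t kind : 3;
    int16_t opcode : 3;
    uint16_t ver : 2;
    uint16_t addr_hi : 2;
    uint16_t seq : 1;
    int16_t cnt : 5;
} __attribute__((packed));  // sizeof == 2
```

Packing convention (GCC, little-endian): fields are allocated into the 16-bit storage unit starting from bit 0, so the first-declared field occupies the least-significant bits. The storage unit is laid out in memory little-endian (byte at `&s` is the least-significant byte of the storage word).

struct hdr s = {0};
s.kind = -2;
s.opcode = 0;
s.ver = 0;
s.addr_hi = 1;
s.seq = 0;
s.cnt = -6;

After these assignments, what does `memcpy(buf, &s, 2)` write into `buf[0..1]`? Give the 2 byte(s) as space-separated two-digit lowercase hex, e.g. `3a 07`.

kind (3b) val=-2 bits=0x6 at bit 0: 0x0006
opcode (3b) val=0 bits=0x0 at bit 3: 0x0006
ver (2b) val=0 bits=0x0 at bit 6: 0x0006
addr_hi (2b) val=1 bits=0x1 at bit 8: 0x0106
seq (1b) val=0 bits=0x0 at bit 10: 0x0106
cnt (5b) val=-6 bits=0x1a at bit 11: 0xd106
word = 0xd106 → little-endian bytes:
  [0]=0x06  [1]=0xd1

06 d1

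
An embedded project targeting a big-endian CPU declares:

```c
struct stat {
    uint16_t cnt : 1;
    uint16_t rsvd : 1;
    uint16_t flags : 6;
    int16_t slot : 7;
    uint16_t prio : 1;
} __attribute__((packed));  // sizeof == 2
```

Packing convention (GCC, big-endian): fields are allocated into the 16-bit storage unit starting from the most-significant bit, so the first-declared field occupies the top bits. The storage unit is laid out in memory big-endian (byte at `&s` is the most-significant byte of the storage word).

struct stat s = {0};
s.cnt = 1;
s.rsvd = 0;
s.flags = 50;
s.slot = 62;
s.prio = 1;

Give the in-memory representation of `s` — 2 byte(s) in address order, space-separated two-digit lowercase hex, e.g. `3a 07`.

b2 7d

cnt (1b) val=1 bits=0x1 at bit 15: 0x8000
rsvd (1b) val=0 bits=0x0 at bit 14: 0x8000
flags (6b) val=50 bits=0x32 at bit 8: 0xb200
slot (7b) val=62 bits=0x3e at bit 1: 0xb27c
prio (1b) val=1 bits=0x1 at bit 0: 0xb27d
word = 0xb27d → big-endian bytes:
  [0]=0xb2  [1]=0x7d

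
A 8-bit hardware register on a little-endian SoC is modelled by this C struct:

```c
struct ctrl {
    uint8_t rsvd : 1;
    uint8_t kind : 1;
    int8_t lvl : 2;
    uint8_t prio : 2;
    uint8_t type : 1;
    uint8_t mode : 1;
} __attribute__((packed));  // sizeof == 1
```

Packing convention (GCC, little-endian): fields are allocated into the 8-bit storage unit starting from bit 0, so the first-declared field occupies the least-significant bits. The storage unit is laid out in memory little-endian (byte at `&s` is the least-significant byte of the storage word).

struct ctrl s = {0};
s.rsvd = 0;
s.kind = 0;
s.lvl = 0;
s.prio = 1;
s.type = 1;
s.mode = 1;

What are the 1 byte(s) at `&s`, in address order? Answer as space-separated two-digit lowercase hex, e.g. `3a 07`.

[0+:1] rsvd=0 & 0x1 = 0x0; word=0x00
[1+:1] kind=0 & 0x1 = 0x0; word=0x00
[2+:2] lvl=0 & 0x3 = 0x0; word=0x00
[4+:2] prio=1 & 0x3 = 0x1; word=0x10
[6+:1] type=1 & 0x1 = 0x1; word=0x50
[7+:1] mode=1 & 0x1 = 0x1; word=0xd0
word = 0xd0 → little-endian bytes:
  [0]=0xd0

d0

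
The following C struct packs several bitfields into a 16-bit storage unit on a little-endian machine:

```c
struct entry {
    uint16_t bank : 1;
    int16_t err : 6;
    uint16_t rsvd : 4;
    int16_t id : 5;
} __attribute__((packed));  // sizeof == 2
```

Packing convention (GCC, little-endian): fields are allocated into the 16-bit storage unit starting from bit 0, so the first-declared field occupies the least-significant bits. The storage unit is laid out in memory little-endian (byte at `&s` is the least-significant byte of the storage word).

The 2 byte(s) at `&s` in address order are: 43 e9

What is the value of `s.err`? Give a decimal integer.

[0]=0x43 [1]=0xe9 (little-endian) → word 0xe943
bank [0+:1] = (word>>0) & 0x1 = 1
err [1+:6] = (word>>1) & 0x3f = 33  ←
rsvd [7+:4] = (word>>7) & 0xf = 2
id [11+:5] = (word>>11) & 0x1f = 29
err signed 6b, MSB=1: 33 - 64 = -31

-31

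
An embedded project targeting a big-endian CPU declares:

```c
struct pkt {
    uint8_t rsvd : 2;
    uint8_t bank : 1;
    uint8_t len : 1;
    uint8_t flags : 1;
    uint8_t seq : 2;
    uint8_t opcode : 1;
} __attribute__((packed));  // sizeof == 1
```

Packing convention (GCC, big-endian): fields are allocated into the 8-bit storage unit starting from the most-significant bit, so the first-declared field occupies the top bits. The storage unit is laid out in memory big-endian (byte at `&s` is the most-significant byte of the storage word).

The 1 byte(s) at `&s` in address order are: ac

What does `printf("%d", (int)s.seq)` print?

[0]=0xac (big-endian) → word 0xac
rsvd [6+:2] = (word>>6) & 0x3 = 2
bank [5+:1] = (word>>5) & 0x1 = 1
len [4+:1] = (word>>4) & 0x1 = 0
flags [3+:1] = (word>>3) & 0x1 = 1
seq [1+:2] = (word>>1) & 0x3 = 2  ←
opcode [0+:1] = (word>>0) & 0x1 = 0

2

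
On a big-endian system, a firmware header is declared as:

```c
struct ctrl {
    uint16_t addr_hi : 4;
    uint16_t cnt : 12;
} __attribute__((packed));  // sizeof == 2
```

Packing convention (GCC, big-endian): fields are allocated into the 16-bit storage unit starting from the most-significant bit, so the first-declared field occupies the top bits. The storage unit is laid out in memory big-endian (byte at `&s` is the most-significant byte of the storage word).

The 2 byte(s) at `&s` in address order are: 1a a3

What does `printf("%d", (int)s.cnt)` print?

2723

[0]=0x1a [1]=0xa3 (big-endian) → word 0x1aa3
addr_hi [12+:4] = (word>>12) & 0xf = 1
cnt [0+:12] = (word>>0) & 0xfff = 2723  ←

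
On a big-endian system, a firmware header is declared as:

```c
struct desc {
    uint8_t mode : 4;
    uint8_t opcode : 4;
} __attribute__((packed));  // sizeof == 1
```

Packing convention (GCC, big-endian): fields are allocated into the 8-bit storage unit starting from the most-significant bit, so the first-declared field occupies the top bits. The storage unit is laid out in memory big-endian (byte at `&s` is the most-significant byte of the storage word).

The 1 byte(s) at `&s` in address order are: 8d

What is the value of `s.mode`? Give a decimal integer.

[0]=0x8d (big-endian) → word 0x8d
mode:4 @ bit 4 → (0x8d>>4)&0xf = 0x8  ←
opcode:4 @ bit 0 → (0x8d>>0)&0xf = 0xd

8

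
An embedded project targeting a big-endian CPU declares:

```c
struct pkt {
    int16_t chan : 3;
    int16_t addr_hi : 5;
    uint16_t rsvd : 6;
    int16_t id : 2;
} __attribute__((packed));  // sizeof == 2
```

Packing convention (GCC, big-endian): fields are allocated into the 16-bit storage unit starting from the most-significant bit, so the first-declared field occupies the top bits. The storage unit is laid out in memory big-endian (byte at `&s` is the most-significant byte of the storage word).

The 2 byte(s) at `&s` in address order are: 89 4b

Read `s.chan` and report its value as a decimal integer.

[0]=0x89 [1]=0x4b (big-endian) → word 0x894b
chan [13+:3] = (word>>13) & 0x7 = 4  ←
addr_hi [8+:5] = (word>>8) & 0x1f = 9
rsvd [2+:6] = (word>>2) & 0x3f = 18
id [0+:2] = (word>>0) & 0x3 = 3
chan signed 3b, MSB=1: 4 - 8 = -4

-4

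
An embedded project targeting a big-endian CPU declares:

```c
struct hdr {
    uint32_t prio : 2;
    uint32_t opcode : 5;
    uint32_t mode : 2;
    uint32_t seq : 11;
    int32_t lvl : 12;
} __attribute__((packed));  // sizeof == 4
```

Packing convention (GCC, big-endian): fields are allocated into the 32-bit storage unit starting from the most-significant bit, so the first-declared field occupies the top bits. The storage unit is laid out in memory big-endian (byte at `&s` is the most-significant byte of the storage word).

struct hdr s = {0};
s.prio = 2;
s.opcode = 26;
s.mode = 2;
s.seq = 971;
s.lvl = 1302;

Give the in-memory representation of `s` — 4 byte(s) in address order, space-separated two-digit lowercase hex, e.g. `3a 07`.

prio:2 = 2 → 0x2 << 30 → word 0x80000000
opcode:5 = 26 → 0x1a << 25 → word 0xb4000000
mode:2 = 2 → 0x2 << 23 → word 0xb5000000
seq:11 = 971 → 0x3cb << 12 → word 0xb53cb000
lvl:12 = 1302 → 0x516 << 0 → word 0xb53cb516
word = 0xb53cb516 → big-endian bytes:
  [0]=0xb5  [1]=0x3c  [2]=0xb5  [3]=0x16

b5 3c b5 16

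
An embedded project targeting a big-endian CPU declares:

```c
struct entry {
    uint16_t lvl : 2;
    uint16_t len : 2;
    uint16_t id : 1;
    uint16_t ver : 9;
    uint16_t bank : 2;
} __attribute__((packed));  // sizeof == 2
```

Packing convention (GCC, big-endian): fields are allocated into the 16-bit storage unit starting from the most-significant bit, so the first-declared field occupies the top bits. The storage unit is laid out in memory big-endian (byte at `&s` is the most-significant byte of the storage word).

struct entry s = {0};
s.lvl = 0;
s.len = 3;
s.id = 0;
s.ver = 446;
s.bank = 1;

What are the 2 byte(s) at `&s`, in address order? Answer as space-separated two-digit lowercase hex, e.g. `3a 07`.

lvl (2b) val=0 bits=0x0 at bit 14: 0x0000
len (2b) val=3 bits=0x3 at bit 12: 0x3000
id (1b) val=0 bits=0x0 at bit 11: 0x3000
ver (9b) val=446 bits=0x1be at bit 2: 0x36f8
bank (2b) val=1 bits=0x1 at bit 0: 0x36f9
word = 0x36f9 → big-endian bytes:
  [0]=0x36  [1]=0xf9

36 f9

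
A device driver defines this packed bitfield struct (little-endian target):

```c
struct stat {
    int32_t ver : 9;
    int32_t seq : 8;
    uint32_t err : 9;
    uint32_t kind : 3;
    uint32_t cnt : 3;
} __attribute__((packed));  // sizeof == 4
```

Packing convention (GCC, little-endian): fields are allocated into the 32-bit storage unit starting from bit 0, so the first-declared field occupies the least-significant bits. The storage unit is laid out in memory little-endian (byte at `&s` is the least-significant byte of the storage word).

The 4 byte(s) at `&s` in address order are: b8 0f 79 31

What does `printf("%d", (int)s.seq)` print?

-121

[0]=0xb8 [1]=0x0f [2]=0x79 [3]=0x31 (little-endian) → word 0x31790fb8
ver [0+:9] = (word>>0) & 0x1ff = 440
seq [9+:8] = (word>>9) & 0xff = 135  ←
err [17+:9] = (word>>17) & 0x1ff = 188
kind [26+:3] = (word>>26) & 0x7 = 4
cnt [29+:3] = (word>>29) & 0x7 = 1
seq signed 8b, MSB=1: 135 - 256 = -121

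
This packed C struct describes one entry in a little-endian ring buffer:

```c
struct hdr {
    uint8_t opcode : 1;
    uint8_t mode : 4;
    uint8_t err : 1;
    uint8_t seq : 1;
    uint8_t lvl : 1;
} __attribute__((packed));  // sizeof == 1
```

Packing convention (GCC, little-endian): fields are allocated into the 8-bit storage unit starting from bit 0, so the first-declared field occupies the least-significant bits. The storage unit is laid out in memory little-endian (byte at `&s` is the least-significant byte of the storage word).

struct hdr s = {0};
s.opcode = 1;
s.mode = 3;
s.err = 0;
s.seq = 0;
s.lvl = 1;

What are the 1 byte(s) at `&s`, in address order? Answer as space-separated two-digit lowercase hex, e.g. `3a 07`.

87

opcode:1 = 1 → 0x1 << 0 → word 0x01
mode:4 = 3 → 0x3 << 1 → word 0x07
err:1 = 0 → 0x0 << 5 → word 0x07
seq:1 = 0 → 0x0 << 6 → word 0x07
lvl:1 = 1 → 0x1 << 7 → word 0x87
word = 0x87 → little-endian bytes:
  [0]=0x87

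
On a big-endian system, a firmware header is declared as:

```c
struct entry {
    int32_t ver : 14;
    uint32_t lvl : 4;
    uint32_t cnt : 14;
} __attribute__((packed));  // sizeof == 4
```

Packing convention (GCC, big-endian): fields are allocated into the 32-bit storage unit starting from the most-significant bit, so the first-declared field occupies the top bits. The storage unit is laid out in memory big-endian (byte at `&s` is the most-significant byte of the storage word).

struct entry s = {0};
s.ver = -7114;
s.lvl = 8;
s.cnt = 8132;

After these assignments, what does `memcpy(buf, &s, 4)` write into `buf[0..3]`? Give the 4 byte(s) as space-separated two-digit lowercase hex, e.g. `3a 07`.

90 da 1f c4

ver (14b) val=-7114 bits=0x2436 at bit 18: 0x90d80000
lvl (4b) val=8 bits=0x8 at bit 14: 0x90da0000
cnt (14b) val=8132 bits=0x1fc4 at bit 0: 0x90da1fc4
word = 0x90da1fc4 → big-endian bytes:
  [0]=0x90  [1]=0xda  [2]=0x1f  [3]=0xc4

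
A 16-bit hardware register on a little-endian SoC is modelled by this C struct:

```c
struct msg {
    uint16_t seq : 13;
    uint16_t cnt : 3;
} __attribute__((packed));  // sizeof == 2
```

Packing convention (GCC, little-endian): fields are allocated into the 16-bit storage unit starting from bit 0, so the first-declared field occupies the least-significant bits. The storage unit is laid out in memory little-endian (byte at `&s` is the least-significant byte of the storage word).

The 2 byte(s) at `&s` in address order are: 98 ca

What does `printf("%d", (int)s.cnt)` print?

6

[0]=0x98 [1]=0xca (little-endian) → word 0xca98
seq:13 @ bit 0 → (0xca98>>0)&0x1fff = 0xa98
cnt:3 @ bit 13 → (0xca98>>13)&0x7 = 0x6  ←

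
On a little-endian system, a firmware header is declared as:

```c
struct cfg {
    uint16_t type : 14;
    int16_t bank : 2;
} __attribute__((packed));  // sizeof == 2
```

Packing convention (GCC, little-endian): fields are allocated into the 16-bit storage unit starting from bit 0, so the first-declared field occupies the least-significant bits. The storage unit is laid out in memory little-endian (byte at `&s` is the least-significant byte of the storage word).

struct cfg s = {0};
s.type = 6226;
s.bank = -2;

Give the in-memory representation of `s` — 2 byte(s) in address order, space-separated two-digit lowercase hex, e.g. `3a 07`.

type:14 = 6226 → 0x1852 << 0 → word 0x1852
bank:2 = -2 → 0x2 << 14 → word 0x9852
word = 0x9852 → little-endian bytes:
  [0]=0x52  [1]=0x98

52 98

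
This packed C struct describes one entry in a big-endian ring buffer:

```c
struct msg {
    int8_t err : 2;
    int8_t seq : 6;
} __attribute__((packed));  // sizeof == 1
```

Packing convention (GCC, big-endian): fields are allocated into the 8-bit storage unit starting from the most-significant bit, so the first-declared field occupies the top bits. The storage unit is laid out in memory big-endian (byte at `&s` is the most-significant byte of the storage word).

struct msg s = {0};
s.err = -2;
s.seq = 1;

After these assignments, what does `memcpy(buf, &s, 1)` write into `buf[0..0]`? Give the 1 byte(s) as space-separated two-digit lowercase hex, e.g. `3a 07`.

err (2b) val=-2 bits=0x2 at bit 6: 0x80
seq (6b) val=1 bits=0x1 at bit 0: 0x81
word = 0x81 → big-endian bytes:
  [0]=0x81

81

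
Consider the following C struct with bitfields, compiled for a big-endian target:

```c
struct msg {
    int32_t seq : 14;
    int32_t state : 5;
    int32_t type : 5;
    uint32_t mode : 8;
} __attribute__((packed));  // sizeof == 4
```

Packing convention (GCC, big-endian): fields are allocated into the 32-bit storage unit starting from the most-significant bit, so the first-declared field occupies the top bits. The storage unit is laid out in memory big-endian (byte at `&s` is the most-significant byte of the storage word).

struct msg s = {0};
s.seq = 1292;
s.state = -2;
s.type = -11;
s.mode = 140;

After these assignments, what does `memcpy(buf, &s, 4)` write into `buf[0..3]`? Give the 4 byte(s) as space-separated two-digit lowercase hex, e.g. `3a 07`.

14 33 d5 8c

seq (14b) val=1292 bits=0x50c at bit 18: 0x14300000
state (5b) val=-2 bits=0x1e at bit 13: 0x1433c000
type (5b) val=-11 bits=0x15 at bit 8: 0x1433d500
mode (8b) val=140 bits=0x8c at bit 0: 0x1433d58c
word = 0x1433d58c → big-endian bytes:
  [0]=0x14  [1]=0x33  [2]=0xd5  [3]=0x8c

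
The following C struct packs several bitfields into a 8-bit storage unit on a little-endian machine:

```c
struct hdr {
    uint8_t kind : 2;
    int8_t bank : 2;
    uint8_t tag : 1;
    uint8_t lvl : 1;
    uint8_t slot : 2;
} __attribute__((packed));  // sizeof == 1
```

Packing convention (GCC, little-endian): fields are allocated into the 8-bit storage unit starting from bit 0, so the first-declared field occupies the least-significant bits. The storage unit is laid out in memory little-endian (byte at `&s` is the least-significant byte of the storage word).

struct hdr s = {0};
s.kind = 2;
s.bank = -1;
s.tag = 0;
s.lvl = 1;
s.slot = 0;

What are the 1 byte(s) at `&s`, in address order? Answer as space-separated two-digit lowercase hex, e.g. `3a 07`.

2e

kind:2 = 2 → 0x2 << 0 → word 0x02
bank:2 = -1 → 0x3 << 2 → word 0x0e
tag:1 = 0 → 0x0 << 4 → word 0x0e
lvl:1 = 1 → 0x1 << 5 → word 0x2e
slot:2 = 0 → 0x0 << 6 → word 0x2e
word = 0x2e → little-endian bytes:
  [0]=0x2e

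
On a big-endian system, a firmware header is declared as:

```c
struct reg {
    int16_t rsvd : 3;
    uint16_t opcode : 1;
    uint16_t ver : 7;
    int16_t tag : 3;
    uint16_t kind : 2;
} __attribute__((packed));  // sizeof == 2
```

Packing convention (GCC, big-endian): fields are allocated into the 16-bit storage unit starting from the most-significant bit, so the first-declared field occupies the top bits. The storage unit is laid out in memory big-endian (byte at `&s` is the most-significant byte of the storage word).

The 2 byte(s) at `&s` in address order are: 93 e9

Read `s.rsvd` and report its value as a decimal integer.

[0]=0x93 [1]=0xe9 (big-endian) → word 0x93e9
rsvd:3 @ bit 13 → (0x93e9>>13)&0x7 = 0x4  ←
opcode:1 @ bit 12 → (0x93e9>>12)&0x1 = 0x1
ver:7 @ bit 5 → (0x93e9>>5)&0x7f = 0x1f
tag:3 @ bit 2 → (0x93e9>>2)&0x7 = 0x2
kind:2 @ bit 0 → (0x93e9>>0)&0x3 = 0x1
rsvd signed 3b, MSB=1: 4 - 8 = -4

-4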